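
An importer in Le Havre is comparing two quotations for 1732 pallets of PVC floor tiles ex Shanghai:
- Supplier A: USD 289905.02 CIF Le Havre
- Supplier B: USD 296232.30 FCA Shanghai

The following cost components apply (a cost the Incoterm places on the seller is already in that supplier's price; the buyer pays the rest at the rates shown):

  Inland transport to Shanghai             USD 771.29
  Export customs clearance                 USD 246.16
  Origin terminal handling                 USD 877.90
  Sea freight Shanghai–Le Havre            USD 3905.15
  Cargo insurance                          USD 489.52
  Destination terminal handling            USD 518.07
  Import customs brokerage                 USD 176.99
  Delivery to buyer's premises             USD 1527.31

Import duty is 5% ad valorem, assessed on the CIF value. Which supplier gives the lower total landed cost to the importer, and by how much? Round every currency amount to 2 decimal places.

Supplier A (CIF):
The CIF price already equals the CIF value: 289905.02
Import duty = 289905.02 × 5% = 14495.25
Buyer bears (A): 518.07 + 176.99 + 1527.31 = 2222.37
Landed cost (A) = invoice 289905.02 + 2222.37 + duty 14495.25 = 306622.64
Supplier B (FCA):
CIF value = FCA price + origin terminal + freight + insurance = 296232.30 + 877.90 + 3905.15 + 489.52 = 301504.87
Import duty = 301504.87 × 5% = 15075.24
Buyer bears (B): 877.90 + 3905.15 + 489.52 + 518.07 + 176.99 + 1527.31 = 7494.94
Landed cost (B) = invoice 296232.30 + 7494.94 + duty 15075.24 = 318802.48
Difference = |306622.64 − 318802.48| = 12179.84

Supplier A is cheaper by USD 12179.84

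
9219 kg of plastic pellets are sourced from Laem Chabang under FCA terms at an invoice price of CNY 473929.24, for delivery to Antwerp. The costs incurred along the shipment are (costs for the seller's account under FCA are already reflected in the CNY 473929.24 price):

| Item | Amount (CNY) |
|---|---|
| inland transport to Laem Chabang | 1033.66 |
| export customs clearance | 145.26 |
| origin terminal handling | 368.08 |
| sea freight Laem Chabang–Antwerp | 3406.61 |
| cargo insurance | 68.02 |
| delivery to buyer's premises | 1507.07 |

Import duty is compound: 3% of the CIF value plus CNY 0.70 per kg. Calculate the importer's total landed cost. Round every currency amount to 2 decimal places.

Total landed cost: CNY 500065.48

FCA: the seller delivers export-cleared goods to the carrier; the buyer bears costs from that point.
Already in the invoice (seller's account under FCA): inland to port, export clearance — exclude.
CIF value = FCA price + origin terminal + freight + insurance = 473929.24 + 368.08 + 3406.61 + 68.02 = 477771.95
Ad valorem component: 477771.95 × 3% = 14333.16
Specific component: 9219 × 0.70 = 6453.30
Import duty = 14333.16 + 6453.30 = 20786.46
Buyer bears: origin terminal 368.08 + freight 3406.61 + insurance 68.02 + delivery 1507.07 + duty 20786.46 = 26136.24
Landed cost = invoice 473929.24 + 26136.24 = 500065.48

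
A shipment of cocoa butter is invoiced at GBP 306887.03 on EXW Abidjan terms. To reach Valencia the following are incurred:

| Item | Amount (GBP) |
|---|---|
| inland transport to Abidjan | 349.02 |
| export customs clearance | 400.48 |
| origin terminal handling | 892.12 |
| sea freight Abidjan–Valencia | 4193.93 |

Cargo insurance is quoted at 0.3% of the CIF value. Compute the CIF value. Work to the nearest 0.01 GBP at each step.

CIF value: GBP 313663.57

Let C be the CIF value. C = EXW price + pre-shipment costs + freight + 0.3% × C
C − 0.3% × C = 306887.03 + 349.02 + 400.48 + 892.12 + 4193.93
0.997 × C = 312722.58
C = 312722.58 / 0.997 = 313663.57
Insurance premium = 0.3% × 313663.57 = 940.99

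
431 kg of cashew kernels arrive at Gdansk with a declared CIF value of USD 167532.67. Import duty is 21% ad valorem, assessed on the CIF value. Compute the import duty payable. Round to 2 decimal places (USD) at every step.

Import duty = 167532.67 × 21% = 35181.86

Import duty: USD 35181.86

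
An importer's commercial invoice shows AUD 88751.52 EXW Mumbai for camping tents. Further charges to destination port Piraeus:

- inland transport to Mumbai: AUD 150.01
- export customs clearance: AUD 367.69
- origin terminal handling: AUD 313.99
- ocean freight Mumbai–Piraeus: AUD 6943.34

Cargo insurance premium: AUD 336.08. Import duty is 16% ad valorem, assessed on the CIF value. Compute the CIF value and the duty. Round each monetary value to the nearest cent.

CIF = EXW price + pre-shipment costs + freight + insurance
CIF = 88751.52 + 150.01 + 367.69 + 313.99 + 6943.34 + 336.08 = 96862.63
Import duty = 96862.63 × 16% = 15498.02

CIF value: AUD 96862.63; import duty: AUD 15498.02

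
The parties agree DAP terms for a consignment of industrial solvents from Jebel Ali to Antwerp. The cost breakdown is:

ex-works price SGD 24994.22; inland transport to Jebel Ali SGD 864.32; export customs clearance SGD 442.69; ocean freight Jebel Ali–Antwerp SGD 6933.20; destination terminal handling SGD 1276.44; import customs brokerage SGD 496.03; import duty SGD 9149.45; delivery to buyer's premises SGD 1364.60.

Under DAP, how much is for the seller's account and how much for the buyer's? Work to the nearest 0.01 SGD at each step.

Seller: SGD 35875.47; buyer: SGD 9645.48

DAP: the seller bears all costs to the named destination except import duty and clearance.
Seller's account: goods 24994.22 + inland to port 864.32 + export clearance 442.69 + freight 6933.20 + destination terminal 1276.44 + delivery 1364.60 = 35875.47
Buyer's account: brokerage 496.03 + duty 9149.45 = 9645.48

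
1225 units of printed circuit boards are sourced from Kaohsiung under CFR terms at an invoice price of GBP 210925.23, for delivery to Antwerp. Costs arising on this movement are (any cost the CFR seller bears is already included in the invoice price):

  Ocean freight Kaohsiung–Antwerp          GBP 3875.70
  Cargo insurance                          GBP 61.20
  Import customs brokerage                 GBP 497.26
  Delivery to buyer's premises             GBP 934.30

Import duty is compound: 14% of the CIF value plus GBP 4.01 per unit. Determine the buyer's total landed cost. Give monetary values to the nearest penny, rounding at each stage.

Total landed cost: GBP 246868.34

CFR: the seller pays costs through ocean freight to the destination port, but not insurance.
Already in the invoice (seller's account under CFR): freight — exclude.
CIF value = CFR price + insurance = 210925.23 + 61.20 = 210986.43
Ad valorem component: 210986.43 × 14% = 29538.10
Specific component: 1225 × 4.01 = 4912.25
Import duty = 29538.10 + 4912.25 = 34450.35
Buyer bears: insurance 61.20 + brokerage 497.26 + delivery 934.30 + duty 34450.35 = 35943.11
Landed cost = invoice 210925.23 + 35943.11 = 246868.34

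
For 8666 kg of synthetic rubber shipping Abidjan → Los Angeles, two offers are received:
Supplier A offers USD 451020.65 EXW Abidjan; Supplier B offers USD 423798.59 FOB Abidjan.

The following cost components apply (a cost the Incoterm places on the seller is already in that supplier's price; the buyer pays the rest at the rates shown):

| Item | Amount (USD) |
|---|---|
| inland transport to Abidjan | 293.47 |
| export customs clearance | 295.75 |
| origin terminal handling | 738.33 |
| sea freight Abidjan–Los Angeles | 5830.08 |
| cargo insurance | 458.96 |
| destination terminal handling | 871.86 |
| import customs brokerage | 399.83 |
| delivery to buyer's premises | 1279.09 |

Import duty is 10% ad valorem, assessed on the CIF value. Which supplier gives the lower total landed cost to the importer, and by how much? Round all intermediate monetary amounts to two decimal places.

Supplier B is cheaper by USD 31404.57

Supplier A (EXW):
CIF value = EXW price + inland to port + export clearance + origin terminal + freight + insurance = 451020.65 + 293.47 + 295.75 + 738.33 + 5830.08 + 458.96 = 458637.24
Import duty = 458637.24 × 10% = 45863.72
Buyer bears (A): 293.47 + 295.75 + 738.33 + 5830.08 + 458.96 + 871.86 + 399.83 + 1279.09 = 10167.37
Landed cost (A) = invoice 451020.65 + 10167.37 + duty 45863.72 = 507051.74
Supplier B (FOB):
CIF value = FOB price + freight + insurance = 423798.59 + 5830.08 + 458.96 = 430087.63
Import duty = 430087.63 × 10% = 43008.76
Buyer bears (B): 5830.08 + 458.96 + 871.86 + 399.83 + 1279.09 = 8839.82
Landed cost (B) = invoice 423798.59 + 8839.82 + duty 43008.76 = 475647.17
Difference = |507051.74 − 475647.17| = 31404.57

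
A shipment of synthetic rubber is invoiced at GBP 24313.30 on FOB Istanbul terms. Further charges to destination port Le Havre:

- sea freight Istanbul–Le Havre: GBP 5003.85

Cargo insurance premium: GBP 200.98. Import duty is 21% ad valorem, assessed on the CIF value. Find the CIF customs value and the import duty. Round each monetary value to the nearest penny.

CIF value: GBP 29518.13; import duty: GBP 6198.81

CIF = FOB price + freight + insurance
CIF = 24313.30 + 5003.85 + 200.98 = 29518.13
Import duty = 29518.13 × 21% = 6198.81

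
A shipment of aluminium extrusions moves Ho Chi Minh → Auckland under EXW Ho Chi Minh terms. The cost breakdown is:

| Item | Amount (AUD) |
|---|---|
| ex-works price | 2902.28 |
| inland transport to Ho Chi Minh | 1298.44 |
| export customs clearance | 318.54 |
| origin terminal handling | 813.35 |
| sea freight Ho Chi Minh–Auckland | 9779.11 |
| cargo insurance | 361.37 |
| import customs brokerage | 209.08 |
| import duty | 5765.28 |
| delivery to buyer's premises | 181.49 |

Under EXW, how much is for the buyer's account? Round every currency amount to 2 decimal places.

EXW: the seller makes goods available at their premises; the buyer bears all onward costs.
Seller's account: goods 2902.28 = 2902.28
Buyer's account: inland to port 1298.44 + export clearance 318.54 + origin terminal 813.35 + freight 9779.11 + insurance 361.37 + brokerage 209.08 + duty 5765.28 + delivery 181.49 = 18726.66

Buyer's account: AUD 18726.66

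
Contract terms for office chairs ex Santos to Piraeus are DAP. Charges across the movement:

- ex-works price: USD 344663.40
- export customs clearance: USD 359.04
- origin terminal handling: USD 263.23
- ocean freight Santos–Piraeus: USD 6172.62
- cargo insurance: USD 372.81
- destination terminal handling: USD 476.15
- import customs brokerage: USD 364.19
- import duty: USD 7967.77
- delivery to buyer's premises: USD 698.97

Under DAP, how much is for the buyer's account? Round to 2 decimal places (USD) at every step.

Buyer's account: USD 8331.96

DAP: the seller bears all costs to the named destination except import duty and clearance.
Seller's account: goods 344663.40 + export clearance 359.04 + origin terminal 263.23 + freight 6172.62 + insurance 372.81 + destination terminal 476.15 + delivery 698.97 = 353006.22
Buyer's account: brokerage 364.19 + duty 7967.77 = 8331.96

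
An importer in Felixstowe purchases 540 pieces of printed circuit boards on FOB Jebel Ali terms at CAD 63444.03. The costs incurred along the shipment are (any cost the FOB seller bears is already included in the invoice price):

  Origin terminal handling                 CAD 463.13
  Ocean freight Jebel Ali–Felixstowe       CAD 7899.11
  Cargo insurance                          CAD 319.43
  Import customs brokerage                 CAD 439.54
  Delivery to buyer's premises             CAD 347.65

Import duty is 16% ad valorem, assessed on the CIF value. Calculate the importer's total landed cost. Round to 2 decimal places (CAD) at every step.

FOB: the seller bears costs until goods are on board at the origin port; the buyer bears freight, insurance and all costs thereafter.
Already in the invoice (seller's account under FOB): origin terminal — exclude.
CIF value = FOB price + freight + insurance = 63444.03 + 7899.11 + 319.43 = 71662.57
Import duty = 71662.57 × 16% = 11466.01
Buyer bears: freight 7899.11 + insurance 319.43 + brokerage 439.54 + delivery 347.65 + duty 11466.01 = 20471.74
Landed cost = invoice 63444.03 + 20471.74 = 83915.77

Total landed cost: CAD 83915.77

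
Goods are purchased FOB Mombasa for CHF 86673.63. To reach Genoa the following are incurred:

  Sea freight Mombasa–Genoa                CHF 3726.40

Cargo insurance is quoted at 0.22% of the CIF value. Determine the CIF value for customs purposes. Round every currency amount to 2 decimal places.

Let C be the CIF value. C = FOB price + freight + 0.22% × C
C − 0.22% × C = 86673.63 + 3726.40
0.9978 × C = 90400.03
C = 90400.03 / 0.9978 = 90599.35
Insurance premium = 0.22% × 90599.35 = 199.32

CIF value: CHF 90599.35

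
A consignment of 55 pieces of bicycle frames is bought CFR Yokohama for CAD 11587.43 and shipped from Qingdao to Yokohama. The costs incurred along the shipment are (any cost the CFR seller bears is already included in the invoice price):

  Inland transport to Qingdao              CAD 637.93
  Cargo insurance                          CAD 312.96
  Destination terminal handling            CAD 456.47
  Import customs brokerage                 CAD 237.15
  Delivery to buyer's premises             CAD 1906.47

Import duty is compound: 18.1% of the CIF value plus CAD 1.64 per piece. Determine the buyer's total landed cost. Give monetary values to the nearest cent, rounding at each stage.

Total landed cost: CAD 16744.65

CFR: the seller pays costs through ocean freight to the destination port, but not insurance.
Already in the invoice (seller's account under CFR): inland to port — exclude.
CIF value = CFR price + insurance = 11587.43 + 312.96 = 11900.39
Ad valorem component: 11900.39 × 18.1% = 2153.97
Specific component: 55 × 1.64 = 90.20
Import duty = 2153.97 + 90.20 = 2244.17
Buyer bears: insurance 312.96 + destination terminal 456.47 + brokerage 237.15 + delivery 1906.47 + duty 2244.17 = 5157.22
Landed cost = invoice 11587.43 + 5157.22 = 16744.65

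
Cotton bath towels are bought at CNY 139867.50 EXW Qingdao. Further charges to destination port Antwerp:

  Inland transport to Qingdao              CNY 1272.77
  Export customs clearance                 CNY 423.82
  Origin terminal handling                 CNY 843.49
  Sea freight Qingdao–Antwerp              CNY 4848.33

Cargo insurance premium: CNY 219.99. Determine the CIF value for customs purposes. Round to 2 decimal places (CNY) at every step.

CIF value: CNY 147475.90

CIF = EXW price + pre-shipment costs + freight + insurance
CIF = 139867.50 + 1272.77 + 423.82 + 843.49 + 4848.33 + 219.99 = 147475.90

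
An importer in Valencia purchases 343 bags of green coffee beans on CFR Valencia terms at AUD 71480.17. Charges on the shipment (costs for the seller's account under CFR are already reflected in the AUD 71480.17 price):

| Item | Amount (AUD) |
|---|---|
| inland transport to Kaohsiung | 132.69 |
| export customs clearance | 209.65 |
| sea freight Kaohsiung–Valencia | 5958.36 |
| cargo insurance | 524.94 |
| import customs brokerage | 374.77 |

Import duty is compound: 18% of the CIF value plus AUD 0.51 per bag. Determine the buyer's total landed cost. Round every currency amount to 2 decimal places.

CFR: the seller pays costs through ocean freight to the destination port, but not insurance.
Already in the invoice (seller's account under CFR): inland to port, export clearance, freight — exclude.
CIF value = CFR price + insurance = 71480.17 + 524.94 = 72005.11
Ad valorem component: 72005.11 × 18% = 12960.92
Specific component: 343 × 0.51 = 174.93
Import duty = 12960.92 + 174.93 = 13135.85
Buyer bears: insurance 524.94 + brokerage 374.77 + duty 13135.85 = 14035.56
Landed cost = invoice 71480.17 + 14035.56 = 85515.73

Total landed cost: AUD 85515.73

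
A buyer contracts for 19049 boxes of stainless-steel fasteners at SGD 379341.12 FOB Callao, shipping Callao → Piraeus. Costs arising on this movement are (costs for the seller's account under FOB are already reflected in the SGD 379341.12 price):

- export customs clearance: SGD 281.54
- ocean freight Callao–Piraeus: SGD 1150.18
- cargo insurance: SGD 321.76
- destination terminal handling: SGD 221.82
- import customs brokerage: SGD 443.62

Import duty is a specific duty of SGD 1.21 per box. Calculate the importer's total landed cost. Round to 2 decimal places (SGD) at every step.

FOB: the seller bears costs until goods are on board at the origin port; the buyer bears freight, insurance and all costs thereafter.
Already in the invoice (seller's account under FOB): export clearance — exclude.
CIF value = FOB price + freight + insurance = 379341.12 + 1150.18 + 321.76 = 380813.06
Import duty = 19049 × 1.21 = 23049.29
Buyer bears: freight 1150.18 + insurance 321.76 + destination terminal 221.82 + brokerage 443.62 + duty 23049.29 = 25186.67
Landed cost = invoice 379341.12 + 25186.67 = 404527.79

Total landed cost: SGD 404527.79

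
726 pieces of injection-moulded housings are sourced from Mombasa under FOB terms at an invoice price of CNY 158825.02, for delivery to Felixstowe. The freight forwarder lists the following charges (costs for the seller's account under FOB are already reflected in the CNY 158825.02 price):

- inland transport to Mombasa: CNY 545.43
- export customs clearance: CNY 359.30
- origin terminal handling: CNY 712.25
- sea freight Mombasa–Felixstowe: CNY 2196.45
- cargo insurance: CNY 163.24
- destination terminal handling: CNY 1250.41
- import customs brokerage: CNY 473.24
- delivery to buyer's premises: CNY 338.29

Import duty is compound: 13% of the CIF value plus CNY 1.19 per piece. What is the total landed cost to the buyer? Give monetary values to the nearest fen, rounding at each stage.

FOB: the seller bears costs until goods are on board at the origin port; the buyer bears freight, insurance and all costs thereafter.
Already in the invoice (seller's account under FOB): inland to port, export clearance, origin terminal — exclude.
CIF value = FOB price + freight + insurance = 158825.02 + 2196.45 + 163.24 = 161184.71
Ad valorem component: 161184.71 × 13% = 20954.01
Specific component: 726 × 1.19 = 863.94
Import duty = 20954.01 + 863.94 = 21817.95
Buyer bears: freight 2196.45 + insurance 163.24 + destination terminal 1250.41 + brokerage 473.24 + delivery 338.29 + duty 21817.95 = 26239.58
Landed cost = invoice 158825.02 + 26239.58 = 185064.60

Total landed cost: CNY 185064.60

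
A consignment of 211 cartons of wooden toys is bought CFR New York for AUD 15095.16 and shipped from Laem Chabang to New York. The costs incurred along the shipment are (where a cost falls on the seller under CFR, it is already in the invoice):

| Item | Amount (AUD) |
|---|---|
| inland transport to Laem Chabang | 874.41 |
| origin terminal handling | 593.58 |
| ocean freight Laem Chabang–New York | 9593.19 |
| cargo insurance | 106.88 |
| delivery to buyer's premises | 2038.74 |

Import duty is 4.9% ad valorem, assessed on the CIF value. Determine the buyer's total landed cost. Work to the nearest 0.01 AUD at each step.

Total landed cost: AUD 17985.68

CFR: the seller pays costs through ocean freight to the destination port, but not insurance.
Already in the invoice (seller's account under CFR): inland to port, origin terminal, freight — exclude.
CIF value = CFR price + insurance = 15095.16 + 106.88 = 15202.04
Import duty = 15202.04 × 4.9% = 744.90
Buyer bears: insurance 106.88 + delivery 2038.74 + duty 744.90 = 2890.52
Landed cost = invoice 15095.16 + 2890.52 = 17985.68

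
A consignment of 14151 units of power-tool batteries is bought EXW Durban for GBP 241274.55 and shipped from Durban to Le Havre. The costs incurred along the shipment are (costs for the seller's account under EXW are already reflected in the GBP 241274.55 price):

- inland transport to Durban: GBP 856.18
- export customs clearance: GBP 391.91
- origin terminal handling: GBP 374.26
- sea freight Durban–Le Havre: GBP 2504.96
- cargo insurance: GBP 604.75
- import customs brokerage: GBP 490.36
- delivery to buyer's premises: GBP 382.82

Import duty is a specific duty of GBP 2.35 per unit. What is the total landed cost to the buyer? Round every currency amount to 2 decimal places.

Total landed cost: GBP 280134.64

EXW: the seller makes goods available at their premises; the buyer bears all onward costs.
CIF value = EXW price + inland to port + export clearance + origin terminal + freight + insurance = 241274.55 + 856.18 + 391.91 + 374.26 + 2504.96 + 604.75 = 246006.61
Import duty = 14151 × 2.35 = 33254.85
Buyer bears: inland to port 856.18 + export clearance 391.91 + origin terminal 374.26 + freight 2504.96 + insurance 604.75 + brokerage 490.36 + delivery 382.82 + duty 33254.85 = 38860.09
Landed cost = invoice 241274.55 + 38860.09 = 280134.64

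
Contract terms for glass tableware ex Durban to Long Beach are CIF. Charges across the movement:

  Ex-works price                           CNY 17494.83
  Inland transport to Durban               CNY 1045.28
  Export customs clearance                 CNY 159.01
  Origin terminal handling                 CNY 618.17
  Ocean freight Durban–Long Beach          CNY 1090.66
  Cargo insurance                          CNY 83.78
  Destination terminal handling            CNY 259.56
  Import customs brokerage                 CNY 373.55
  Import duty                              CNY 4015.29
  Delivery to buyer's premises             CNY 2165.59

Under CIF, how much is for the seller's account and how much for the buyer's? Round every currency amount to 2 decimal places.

CIF: the seller pays costs through ocean freight and marine insurance to the destination port.
Seller's account: goods 17494.83 + inland to port 1045.28 + export clearance 159.01 + origin terminal 618.17 + freight 1090.66 + insurance 83.78 = 20491.73
Buyer's account: destination terminal 259.56 + brokerage 373.55 + duty 4015.29 + delivery 2165.59 = 6813.99

Seller: CNY 20491.73; buyer: CNY 6813.99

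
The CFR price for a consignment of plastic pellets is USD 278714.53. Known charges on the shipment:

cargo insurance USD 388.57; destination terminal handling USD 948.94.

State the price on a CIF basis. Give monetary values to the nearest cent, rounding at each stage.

Not relevant to the conversion: destination terminal — on the buyer under both terms; not part of either seller's price.
From CFR to CIF, the seller additionally bears: insurance.
CIF price = 278714.53 + 388.57 = 279103.10

CIF price: USD 279103.10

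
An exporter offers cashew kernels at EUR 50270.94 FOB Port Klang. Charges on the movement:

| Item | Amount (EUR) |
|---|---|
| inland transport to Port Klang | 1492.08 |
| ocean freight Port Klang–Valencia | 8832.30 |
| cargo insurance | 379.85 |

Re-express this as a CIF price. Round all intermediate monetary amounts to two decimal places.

CIF price: EUR 59483.09

Not relevant to the conversion: inland to port — on the seller under both FOB and CIF; already in the FOB price and stays in the CIF price.
From FOB to CIF, the seller additionally bears: freight, insurance.
CIF price = 50270.94 + 8832.30 + 379.85 = 59483.09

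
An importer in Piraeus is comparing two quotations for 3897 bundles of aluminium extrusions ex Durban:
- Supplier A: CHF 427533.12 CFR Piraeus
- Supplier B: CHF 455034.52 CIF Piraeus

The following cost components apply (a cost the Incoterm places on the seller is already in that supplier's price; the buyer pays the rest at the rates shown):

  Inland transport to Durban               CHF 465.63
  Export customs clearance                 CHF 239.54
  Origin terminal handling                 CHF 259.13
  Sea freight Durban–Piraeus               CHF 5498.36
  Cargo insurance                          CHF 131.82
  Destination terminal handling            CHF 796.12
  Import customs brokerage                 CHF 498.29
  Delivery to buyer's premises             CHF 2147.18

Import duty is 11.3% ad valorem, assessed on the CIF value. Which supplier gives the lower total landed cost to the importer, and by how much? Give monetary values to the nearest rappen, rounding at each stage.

Supplier A is cheaper by CHF 30462.34

Supplier A (CFR):
CIF value = CFR price + insurance = 427533.12 + 131.82 = 427664.94
Import duty = 427664.94 × 11.3% = 48326.14
Buyer bears (A): 131.82 + 796.12 + 498.29 + 2147.18 = 3573.41
Landed cost (A) = invoice 427533.12 + 3573.41 + duty 48326.14 = 479432.67
Supplier B (CIF):
The CIF price already equals the CIF value: 455034.52
Import duty = 455034.52 × 11.3% = 51418.90
Buyer bears (B): 796.12 + 498.29 + 2147.18 = 3441.59
Landed cost (B) = invoice 455034.52 + 3441.59 + duty 51418.90 = 509895.01
Difference = |479432.67 − 509895.01| = 30462.34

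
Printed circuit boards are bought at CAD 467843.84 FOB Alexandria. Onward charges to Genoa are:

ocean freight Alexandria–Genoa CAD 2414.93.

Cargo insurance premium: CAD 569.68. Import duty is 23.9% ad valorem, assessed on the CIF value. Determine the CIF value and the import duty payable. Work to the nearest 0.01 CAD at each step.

CIF = FOB price + freight + insurance
CIF = 467843.84 + 2414.93 + 569.68 = 470828.45
Import duty = 470828.45 × 23.9% = 112528.00

CIF value: CAD 470828.45; import duty: CAD 112528.00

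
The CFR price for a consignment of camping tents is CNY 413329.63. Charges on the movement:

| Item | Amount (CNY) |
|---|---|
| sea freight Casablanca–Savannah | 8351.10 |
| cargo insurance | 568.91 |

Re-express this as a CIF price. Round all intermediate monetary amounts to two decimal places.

CIF price: CNY 413898.54

Not relevant to the conversion: freight — on the seller under both CFR and CIF; already in the CFR price and stays in the CIF price.
From CFR to CIF, the seller additionally bears: insurance.
CIF price = 413329.63 + 568.91 = 413898.54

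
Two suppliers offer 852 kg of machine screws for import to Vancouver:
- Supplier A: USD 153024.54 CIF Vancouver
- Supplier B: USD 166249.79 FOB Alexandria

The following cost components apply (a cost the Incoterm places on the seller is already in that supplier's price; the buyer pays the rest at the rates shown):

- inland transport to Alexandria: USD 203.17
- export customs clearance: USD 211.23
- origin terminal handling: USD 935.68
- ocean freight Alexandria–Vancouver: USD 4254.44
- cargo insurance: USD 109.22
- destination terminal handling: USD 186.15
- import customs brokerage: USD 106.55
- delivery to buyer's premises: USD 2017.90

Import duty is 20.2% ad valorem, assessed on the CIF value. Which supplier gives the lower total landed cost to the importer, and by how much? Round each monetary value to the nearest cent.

Supplier A is cheaper by USD 21141.87

Supplier A (CIF):
The CIF price already equals the CIF value: 153024.54
Import duty = 153024.54 × 20.2% = 30910.96
Buyer bears (A): 186.15 + 106.55 + 2017.90 = 2310.60
Landed cost (A) = invoice 153024.54 + 2310.60 + duty 30910.96 = 186246.10
Supplier B (FOB):
CIF value = FOB price + freight + insurance = 166249.79 + 4254.44 + 109.22 = 170613.45
Import duty = 170613.45 × 20.2% = 34463.92
Buyer bears (B): 4254.44 + 109.22 + 186.15 + 106.55 + 2017.90 = 6674.26
Landed cost (B) = invoice 166249.79 + 6674.26 + duty 34463.92 = 207387.97
Difference = |186246.10 − 207387.97| = 21141.87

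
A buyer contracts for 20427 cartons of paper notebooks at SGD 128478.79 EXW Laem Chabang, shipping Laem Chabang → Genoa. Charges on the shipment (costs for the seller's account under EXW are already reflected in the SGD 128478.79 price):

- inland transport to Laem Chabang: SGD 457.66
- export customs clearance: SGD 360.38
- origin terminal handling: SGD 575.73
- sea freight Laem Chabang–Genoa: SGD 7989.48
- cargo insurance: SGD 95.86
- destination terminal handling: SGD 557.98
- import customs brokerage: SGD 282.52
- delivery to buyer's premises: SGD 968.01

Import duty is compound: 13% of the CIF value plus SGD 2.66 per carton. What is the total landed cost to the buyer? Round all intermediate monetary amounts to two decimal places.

EXW: the seller makes goods available at their premises; the buyer bears all onward costs.
CIF value = EXW price + inland to port + export clearance + origin terminal + freight + insurance = 128478.79 + 457.66 + 360.38 + 575.73 + 7989.48 + 95.86 = 137957.90
Ad valorem component: 137957.90 × 13% = 17934.53
Specific component: 20427 × 2.66 = 54335.82
Import duty = 17934.53 + 54335.82 = 72270.35
Buyer bears: inland to port 457.66 + export clearance 360.38 + origin terminal 575.73 + freight 7989.48 + insurance 95.86 + destination terminal 557.98 + brokerage 282.52 + delivery 968.01 + duty 72270.35 = 83557.97
Landed cost = invoice 128478.79 + 83557.97 = 212036.76

Total landed cost: SGD 212036.76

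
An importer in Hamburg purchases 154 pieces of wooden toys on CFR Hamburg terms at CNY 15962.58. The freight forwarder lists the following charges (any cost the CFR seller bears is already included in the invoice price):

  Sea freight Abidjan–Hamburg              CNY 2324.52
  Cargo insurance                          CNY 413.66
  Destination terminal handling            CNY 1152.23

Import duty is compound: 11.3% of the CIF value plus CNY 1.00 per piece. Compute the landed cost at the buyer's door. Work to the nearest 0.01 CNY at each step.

Total landed cost: CNY 19532.99

CFR: the seller pays costs through ocean freight to the destination port, but not insurance.
Already in the invoice (seller's account under CFR): freight — exclude.
CIF value = CFR price + insurance = 15962.58 + 413.66 = 16376.24
Ad valorem component: 16376.24 × 11.3% = 1850.52
Specific component: 154 × 1.00 = 154.00
Import duty = 1850.52 + 154.00 = 2004.52
Buyer bears: insurance 413.66 + destination terminal 1152.23 + duty 2004.52 = 3570.41
Landed cost = invoice 15962.58 + 3570.41 = 19532.99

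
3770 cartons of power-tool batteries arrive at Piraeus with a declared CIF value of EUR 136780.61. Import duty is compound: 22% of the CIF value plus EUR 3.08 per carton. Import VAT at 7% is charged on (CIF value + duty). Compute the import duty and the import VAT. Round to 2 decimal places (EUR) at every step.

Ad valorem component: 136780.61 × 22% = 30091.73
Specific component: 3770 × 3.08 = 11611.60
Import duty = 30091.73 + 11611.60 = 41703.33
VAT base = CIF + duty = 136780.61 + 41703.33 = 178483.94
Import VAT = 178483.94 × 7% = 12493.88

Import duty: EUR 41703.33; import VAT: EUR 12493.88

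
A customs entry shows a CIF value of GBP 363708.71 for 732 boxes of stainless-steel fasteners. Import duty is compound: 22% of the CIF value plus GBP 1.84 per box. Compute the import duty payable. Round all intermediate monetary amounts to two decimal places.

Import duty: GBP 81362.80

Ad valorem component: 363708.71 × 22% = 80015.92
Specific component: 732 × 1.84 = 1346.88
Import duty = 80015.92 + 1346.88 = 81362.80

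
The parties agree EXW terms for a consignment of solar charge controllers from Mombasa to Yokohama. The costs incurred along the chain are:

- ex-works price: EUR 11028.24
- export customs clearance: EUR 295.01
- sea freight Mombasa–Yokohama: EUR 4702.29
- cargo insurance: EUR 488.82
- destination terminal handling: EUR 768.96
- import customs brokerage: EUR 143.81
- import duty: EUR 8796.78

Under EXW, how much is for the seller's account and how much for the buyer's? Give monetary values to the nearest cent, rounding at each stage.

Seller: EUR 11028.24; buyer: EUR 15195.67

EXW: the seller makes goods available at their premises; the buyer bears all onward costs.
Seller's account: goods 11028.24 = 11028.24
Buyer's account: export clearance 295.01 + freight 4702.29 + insurance 488.82 + destination terminal 768.96 + brokerage 143.81 + duty 8796.78 = 15195.67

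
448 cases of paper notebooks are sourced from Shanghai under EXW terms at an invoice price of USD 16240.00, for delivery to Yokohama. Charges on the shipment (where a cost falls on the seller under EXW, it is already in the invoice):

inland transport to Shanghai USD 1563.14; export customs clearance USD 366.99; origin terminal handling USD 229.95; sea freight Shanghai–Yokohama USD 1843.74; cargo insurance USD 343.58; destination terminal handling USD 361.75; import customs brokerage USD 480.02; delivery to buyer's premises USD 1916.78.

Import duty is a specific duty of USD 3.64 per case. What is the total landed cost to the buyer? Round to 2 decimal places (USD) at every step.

EXW: the seller makes goods available at their premises; the buyer bears all onward costs.
CIF value = EXW price + inland to port + export clearance + origin terminal + freight + insurance = 16240.00 + 1563.14 + 366.99 + 229.95 + 1843.74 + 343.58 = 20587.40
Import duty = 448 × 3.64 = 1630.72
Buyer bears: inland to port 1563.14 + export clearance 366.99 + origin terminal 229.95 + freight 1843.74 + insurance 343.58 + destination terminal 361.75 + brokerage 480.02 + delivery 1916.78 + duty 1630.72 = 8736.67
Landed cost = invoice 16240.00 + 8736.67 = 24976.67

Total landed cost: USD 24976.67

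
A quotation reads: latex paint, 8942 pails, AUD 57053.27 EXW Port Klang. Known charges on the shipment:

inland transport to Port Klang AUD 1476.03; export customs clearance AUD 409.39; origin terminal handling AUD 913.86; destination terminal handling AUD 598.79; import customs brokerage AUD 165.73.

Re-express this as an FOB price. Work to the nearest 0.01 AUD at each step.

FOB price: AUD 59852.55

Not relevant to the conversion: destination terminal, brokerage — on the buyer under both terms; not part of either seller's price.
From EXW to FOB, the seller additionally bears: inland to port, export clearance, origin terminal.
FOB price = 57053.27 + 1476.03 + 409.39 + 913.86 = 59852.55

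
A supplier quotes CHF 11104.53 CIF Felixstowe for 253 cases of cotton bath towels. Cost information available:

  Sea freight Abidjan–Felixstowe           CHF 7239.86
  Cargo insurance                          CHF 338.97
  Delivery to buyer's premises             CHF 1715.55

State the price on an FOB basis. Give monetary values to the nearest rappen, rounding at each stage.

FOB price: CHF 3525.70

Not relevant to the conversion: delivery — on the buyer under both terms; not part of either seller's price.
From CIF to FOB, the seller no longer bears: freight, insurance.
FOB price = 11104.53 − 7239.86 − 338.97 = 3525.70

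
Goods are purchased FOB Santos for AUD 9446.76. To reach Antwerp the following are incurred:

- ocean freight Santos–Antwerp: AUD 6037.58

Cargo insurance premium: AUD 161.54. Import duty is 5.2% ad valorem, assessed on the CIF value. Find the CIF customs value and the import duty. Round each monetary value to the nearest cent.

CIF value: AUD 15645.88; import duty: AUD 813.59

CIF = FOB price + freight + insurance
CIF = 9446.76 + 6037.58 + 161.54 = 15645.88
Import duty = 15645.88 × 5.2% = 813.59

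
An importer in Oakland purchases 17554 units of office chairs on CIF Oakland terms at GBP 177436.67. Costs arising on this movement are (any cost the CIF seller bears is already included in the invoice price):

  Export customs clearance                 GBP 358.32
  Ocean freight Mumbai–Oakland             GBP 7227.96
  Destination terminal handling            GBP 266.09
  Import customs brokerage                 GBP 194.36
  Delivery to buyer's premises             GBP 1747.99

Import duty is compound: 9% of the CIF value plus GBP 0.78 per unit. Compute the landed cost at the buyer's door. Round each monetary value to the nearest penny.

CIF: the seller pays costs through ocean freight and marine insurance to the destination port.
Already in the invoice (seller's account under CIF): export clearance, freight — exclude.
The CIF price already equals the CIF value: 177436.67
Ad valorem component: 177436.67 × 9% = 15969.30
Specific component: 17554 × 0.78 = 13692.12
Import duty = 15969.30 + 13692.12 = 29661.42
Buyer bears: destination terminal 266.09 + brokerage 194.36 + delivery 1747.99 + duty 29661.42 = 31869.86
Landed cost = invoice 177436.67 + 31869.86 = 209306.53

Total landed cost: GBP 209306.53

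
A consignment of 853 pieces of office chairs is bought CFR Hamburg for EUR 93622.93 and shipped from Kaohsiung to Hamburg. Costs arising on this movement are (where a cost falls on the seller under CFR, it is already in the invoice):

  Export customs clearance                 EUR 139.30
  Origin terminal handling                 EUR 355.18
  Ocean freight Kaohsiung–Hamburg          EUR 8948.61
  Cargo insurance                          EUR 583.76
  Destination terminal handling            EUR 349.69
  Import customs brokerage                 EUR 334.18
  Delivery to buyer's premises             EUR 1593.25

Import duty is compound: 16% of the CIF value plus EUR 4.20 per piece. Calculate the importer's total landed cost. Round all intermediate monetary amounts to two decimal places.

CFR: the seller pays costs through ocean freight to the destination port, but not insurance.
Already in the invoice (seller's account under CFR): export clearance, origin terminal, freight — exclude.
CIF value = CFR price + insurance = 93622.93 + 583.76 = 94206.69
Ad valorem component: 94206.69 × 16% = 15073.07
Specific component: 853 × 4.20 = 3582.60
Import duty = 15073.07 + 3582.60 = 18655.67
Buyer bears: insurance 583.76 + destination terminal 349.69 + brokerage 334.18 + delivery 1593.25 + duty 18655.67 = 21516.55
Landed cost = invoice 93622.93 + 21516.55 = 115139.48

Total landed cost: EUR 115139.48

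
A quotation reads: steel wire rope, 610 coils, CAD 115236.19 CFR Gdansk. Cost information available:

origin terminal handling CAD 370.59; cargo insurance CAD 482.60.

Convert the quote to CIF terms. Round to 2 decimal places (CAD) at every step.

CIF price: CAD 115718.79

Not relevant to the conversion: origin terminal — on the seller under both CFR and CIF; already in the CFR price and stays in the CIF price.
From CFR to CIF, the seller additionally bears: insurance.
CIF price = 115236.19 + 482.60 = 115718.79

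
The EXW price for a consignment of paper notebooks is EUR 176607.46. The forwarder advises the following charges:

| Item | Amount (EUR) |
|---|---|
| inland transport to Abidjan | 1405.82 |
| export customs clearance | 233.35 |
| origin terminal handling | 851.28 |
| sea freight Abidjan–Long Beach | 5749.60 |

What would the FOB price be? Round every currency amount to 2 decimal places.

Not relevant to the conversion: freight — on the buyer under both terms; not part of either seller's price.
From EXW to FOB, the seller additionally bears: inland to port, export clearance, origin terminal.
FOB price = 176607.46 + 1405.82 + 233.35 + 851.28 = 179097.91

FOB price: EUR 179097.91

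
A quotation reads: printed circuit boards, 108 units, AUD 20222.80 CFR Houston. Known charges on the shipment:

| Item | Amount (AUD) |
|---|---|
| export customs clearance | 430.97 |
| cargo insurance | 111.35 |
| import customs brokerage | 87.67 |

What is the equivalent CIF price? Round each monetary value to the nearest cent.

Not relevant to the conversion: export clearance — on the seller under both CFR and CIF; already in the CFR price and stays in the CIF price. brokerage — on the buyer under both terms; not part of either seller's price.
From CFR to CIF, the seller additionally bears: insurance.
CIF price = 20222.80 + 111.35 = 20334.15

CIF price: AUD 20334.15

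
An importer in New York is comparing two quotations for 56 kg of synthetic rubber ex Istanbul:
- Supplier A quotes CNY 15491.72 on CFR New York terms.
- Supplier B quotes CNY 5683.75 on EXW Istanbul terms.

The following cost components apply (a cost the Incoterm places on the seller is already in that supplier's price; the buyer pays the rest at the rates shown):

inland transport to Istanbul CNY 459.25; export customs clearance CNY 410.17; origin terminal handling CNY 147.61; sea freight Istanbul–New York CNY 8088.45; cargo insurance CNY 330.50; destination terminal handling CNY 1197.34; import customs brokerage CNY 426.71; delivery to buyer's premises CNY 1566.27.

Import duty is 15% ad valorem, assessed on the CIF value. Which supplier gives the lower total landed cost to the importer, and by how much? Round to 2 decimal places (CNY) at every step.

Supplier A (CFR):
CIF value = CFR price + insurance = 15491.72 + 330.50 = 15822.22
Import duty = 15822.22 × 15% = 2373.33
Buyer bears (A): 330.50 + 1197.34 + 426.71 + 1566.27 = 3520.82
Landed cost (A) = invoice 15491.72 + 3520.82 + duty 2373.33 = 21385.87
Supplier B (EXW):
CIF value = EXW price + inland to port + export clearance + origin terminal + freight + insurance = 5683.75 + 459.25 + 410.17 + 147.61 + 8088.45 + 330.50 = 15119.73
Import duty = 15119.73 × 15% = 2267.96
Buyer bears (B): 459.25 + 410.17 + 147.61 + 8088.45 + 330.50 + 1197.34 + 426.71 + 1566.27 = 12626.30
Landed cost (B) = invoice 5683.75 + 12626.30 + duty 2267.96 = 20578.01
Difference = |21385.87 − 20578.01| = 807.86

Supplier B is cheaper by CNY 807.86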